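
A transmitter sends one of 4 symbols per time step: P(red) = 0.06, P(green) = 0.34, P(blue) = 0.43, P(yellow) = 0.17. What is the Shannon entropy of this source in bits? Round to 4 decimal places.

1.7309 bits

H = −Σ pᵢ log₂ pᵢ.
−0.06·log₂(0.06) = 0.2435
−0.34·log₂(0.34) = 0.5292
−0.43·log₂(0.43) = 0.5236
−0.17·log₂(0.17) = 0.4346
Sum ≈ 1.7309 → 1.7309 bits.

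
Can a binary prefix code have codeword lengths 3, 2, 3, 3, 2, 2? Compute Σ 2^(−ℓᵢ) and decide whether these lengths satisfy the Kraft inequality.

1.125; no

With common denominator 2^3 = 8: Σ 2^(−ℓᵢ) = 1/8 + 2/8 + 1/8 + 1/8 + 2/8 + 2/8 = 9/8 = 1.125.
Kraft's inequality requires Σ ≤ 1; here Σ = 1.125 > 1, so no such prefix code exists.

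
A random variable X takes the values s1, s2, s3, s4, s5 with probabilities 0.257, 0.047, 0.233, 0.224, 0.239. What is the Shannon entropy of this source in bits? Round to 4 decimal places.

2.1778 bits

H = −Σ pᵢ log₂ pᵢ.
−0.257·log₂(0.257) = 0.5038
−0.047·log₂(0.047) = 0.2073
−0.233·log₂(0.233) = 0.4897
−0.224·log₂(0.224) = 0.4835
−0.239·log₂(0.239) = 0.4935
Sum ≈ 2.1778 → 2.1778 bits.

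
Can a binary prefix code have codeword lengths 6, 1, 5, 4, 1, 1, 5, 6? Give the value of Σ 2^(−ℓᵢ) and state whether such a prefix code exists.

With common denominator 2^6 = 64: Σ 2^(−ℓᵢ) = 1/64 + 32/64 + 2/64 + 4/64 + 32/64 + 32/64 + 2/64 + 1/64 = 106/64 = 1.65625.
Kraft's inequality requires Σ ≤ 1; here Σ = 1.65625 > 1, so no such prefix code exists.

1.65625; no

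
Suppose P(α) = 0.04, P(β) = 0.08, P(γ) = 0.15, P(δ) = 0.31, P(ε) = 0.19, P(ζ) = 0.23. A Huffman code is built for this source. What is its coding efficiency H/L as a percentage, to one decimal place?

98.5%

Entropy H = −Σ p log₂ p ≈ 2.3545 bits.
Huffman merges: 1/25+2/25→3/25; 3/25+3/20→27/100; 19/100+23/100→21/50; 27/100+31/100→29/50; 21/50+29/50→1. L = 239/100 ≈ 2.3900.
Efficiency = H/L = 2.3545/2.3900 = 98.5%.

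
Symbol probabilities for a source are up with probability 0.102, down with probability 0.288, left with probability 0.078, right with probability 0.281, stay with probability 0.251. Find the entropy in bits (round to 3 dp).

H = −Σ pᵢ log₂ pᵢ.
−0.102·log₂(0.102) = 0.3359
−0.288·log₂(0.288) = 0.5172
−0.078·log₂(0.078) = 0.2871
−0.281·log₂(0.281) = 0.5146
−0.251·log₂(0.251) = 0.5006
Sum ≈ 2.1554 → 2.155 bits.

2.155 bits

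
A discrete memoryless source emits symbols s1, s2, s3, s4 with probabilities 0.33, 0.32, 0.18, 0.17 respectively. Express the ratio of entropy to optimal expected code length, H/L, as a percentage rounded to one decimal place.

Entropy H = −Σ p log₂ p ≈ 1.9338 bits.
Huffman merges: 17/100+9/50→7/20; 8/25+33/100→13/20; 7/20+13/20→1. L = 2 ≈ 2.0000.
Efficiency = H/L = 1.9338/2.0000 = 96.7%.

96.7%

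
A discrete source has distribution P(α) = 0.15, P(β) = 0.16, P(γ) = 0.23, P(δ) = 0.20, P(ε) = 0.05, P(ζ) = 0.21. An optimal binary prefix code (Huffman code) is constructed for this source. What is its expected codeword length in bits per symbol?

2.56 bits/symbol

Repeatedly combine the two least-probable nodes; the expected code length is the sum of the merged weights.
merge 1/20 + 3/20 → 1/5
merge 4/25 + 1/5 → 9/25
merge 1/5 + 21/100 → 41/100
merge 23/100 + 9/25 → 59/100
merge 41/100 + 59/100 → 1
L = 1/5 + 9/25 + 41/100 + 59/100 + 1 = 64/25 = 2.56 bits/symbol.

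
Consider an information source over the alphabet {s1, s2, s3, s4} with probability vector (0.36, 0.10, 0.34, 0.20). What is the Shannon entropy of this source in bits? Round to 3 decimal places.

H = −Σ pᵢ log₂ pᵢ.
−0.36·log₂(0.36) = 0.5306
−0.10·log₂(0.10) = 0.3322
−0.34·log₂(0.34) = 0.5292
−0.20·log₂(0.20) = 0.4644
Sum ≈ 1.8564 → 1.856 bits.

1.856 bits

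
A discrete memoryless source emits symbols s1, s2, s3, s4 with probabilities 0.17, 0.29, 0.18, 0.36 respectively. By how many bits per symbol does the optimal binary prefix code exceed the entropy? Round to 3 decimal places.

0.062 bits

Entropy H = −Σ p log₂ p ≈ 1.9284 bits.
Huffman merges: 17/100+9/50→7/20; 29/100+7/20→16/25; 9/25+16/25→1. L = 199/100 ≈ 1.9900.
L − H = 1.9900 − 1.9284 = 0.062 bits.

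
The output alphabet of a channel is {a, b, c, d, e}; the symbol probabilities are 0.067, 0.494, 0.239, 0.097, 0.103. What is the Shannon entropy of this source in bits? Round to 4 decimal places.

1.9217 bits

H = −Σ pᵢ log₂ pᵢ.
−0.067·log₂(0.067) = 0.2613
−0.494·log₂(0.494) = 0.5026
−0.239·log₂(0.239) = 0.4935
−0.097·log₂(0.097) = 0.3265
−0.103·log₂(0.103) = 0.3378
Sum ≈ 1.9217 → 1.9217 bits.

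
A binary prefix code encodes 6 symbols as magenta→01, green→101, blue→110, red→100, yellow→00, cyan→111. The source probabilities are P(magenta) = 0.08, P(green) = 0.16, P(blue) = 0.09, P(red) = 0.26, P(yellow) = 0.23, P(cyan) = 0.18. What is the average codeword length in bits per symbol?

L̄ = Σ pᵢ·ℓᵢ = 0.08·2 + 0.16·3 + 0.09·3 + 0.26·3 + 0.23·2 + 0.18·3 = 2.69 bits/symbol.

2.69 bits/symbol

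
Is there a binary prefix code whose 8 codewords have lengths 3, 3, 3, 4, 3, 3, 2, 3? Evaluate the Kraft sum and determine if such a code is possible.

With common denominator 2^4 = 16: Σ 2^(−ℓᵢ) = 2/16 + 2/16 + 2/16 + 1/16 + 2/16 + 2/16 + 4/16 + 2/16 = 17/16 = 1.0625.
Kraft's inequality requires Σ ≤ 1; here Σ = 1.0625 > 1, so no such prefix code exists.

1.0625; no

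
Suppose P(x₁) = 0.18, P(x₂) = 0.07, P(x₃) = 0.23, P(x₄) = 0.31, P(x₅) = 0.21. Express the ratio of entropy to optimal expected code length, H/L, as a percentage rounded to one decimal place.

Entropy H = −Σ p log₂ p ≈ 2.1981 bits.
Huffman merges: 7/100+9/50→1/4; 21/100+23/100→11/25; 1/4+31/100→14/25; 11/25+14/25→1. L = 9/4 ≈ 2.2500.
Efficiency = H/L = 2.1981/2.2500 = 97.7%.

97.7%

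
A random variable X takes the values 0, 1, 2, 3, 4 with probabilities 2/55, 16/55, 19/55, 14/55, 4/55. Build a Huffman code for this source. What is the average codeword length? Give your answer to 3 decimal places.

Repeatedly combine the two least-probable nodes; the expected code length is the sum of the merged weights.
merge 2/55 + 4/55 → 6/55
merge 6/55 + 14/55 → 4/11
merge 16/55 + 19/55 → 7/11
merge 4/11 + 7/11 → 1
L = 6/55 + 4/11 + 7/11 + 1 = 116/55 ≈ 2.109 bits/symbol.

2.109 bits/symbol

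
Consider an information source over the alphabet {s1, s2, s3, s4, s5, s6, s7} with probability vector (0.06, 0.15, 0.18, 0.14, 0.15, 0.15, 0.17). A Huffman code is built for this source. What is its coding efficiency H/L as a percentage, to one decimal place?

97.6%

Entropy H = −Σ p log₂ p ≈ 2.7522 bits.
Huffman merges: 3/50+7/50→1/5; 3/20+3/20→3/10; 3/20+17/100→8/25; 9/50+1/5→19/50; 3/10+8/25→31/50; 19/50+31/50→1. L = 141/50 ≈ 2.8200.
Efficiency = H/L = 2.7522/2.8200 = 97.6%.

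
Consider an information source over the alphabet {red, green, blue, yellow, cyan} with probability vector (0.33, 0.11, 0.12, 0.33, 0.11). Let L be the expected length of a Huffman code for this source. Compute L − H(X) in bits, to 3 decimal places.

Entropy H = −Σ p log₂ p ≈ 2.1233 bits.
Huffman merges: 11/100+11/100→11/50; 3/25+11/50→17/50; 33/100+33/100→33/50; 17/50+33/50→1. L = 111/50 ≈ 2.2200.
L − H = 2.2200 − 2.1233 = 0.097 bits.

0.097 bits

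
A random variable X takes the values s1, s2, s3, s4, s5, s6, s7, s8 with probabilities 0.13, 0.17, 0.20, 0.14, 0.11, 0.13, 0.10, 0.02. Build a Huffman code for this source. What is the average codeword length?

Repeatedly combine the two least-probable nodes; the expected code length is the sum of the merged weights.
merge 1/50 + 1/10 → 3/25
merge 11/100 + 3/25 → 23/100
merge 13/100 + 13/100 → 13/50
merge 7/50 + 17/100 → 31/100
merge 1/5 + 23/100 → 43/100
merge 13/50 + 31/100 → 57/100
merge 43/100 + 57/100 → 1
L = 3/25 + 23/100 + 13/50 + 31/100 + 43/100 + 57/100 + 1 = 73/25 = 2.92 bits/symbol.

2.92 bits/symbol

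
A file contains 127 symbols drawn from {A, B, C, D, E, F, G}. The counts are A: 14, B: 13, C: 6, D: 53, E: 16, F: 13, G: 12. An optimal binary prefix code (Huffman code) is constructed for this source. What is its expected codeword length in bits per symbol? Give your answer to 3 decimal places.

Probabilities are the counts divided by 127.
Repeatedly combine the two least-probable nodes; the expected code length is the sum of the merged weights.
merge 6/127 + 12/127 → 18/127
merge 13/127 + 13/127 → 26/127
merge 14/127 + 16/127 → 30/127
merge 18/127 + 26/127 → 44/127
merge 30/127 + 44/127 → 74/127
merge 53/127 + 74/127 → 1
L = 18/127 + 26/127 + 30/127 + 44/127 + 74/127 + 1 = 319/127 ≈ 2.512 bits/symbol.

2.512 bits/symbol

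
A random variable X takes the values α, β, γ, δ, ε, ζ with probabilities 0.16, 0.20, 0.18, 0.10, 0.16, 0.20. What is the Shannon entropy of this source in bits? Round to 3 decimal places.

2.552 bits

H = −Σ pᵢ log₂ pᵢ.
−0.16·log₂(0.16) = 0.4230
−0.20·log₂(0.20) = 0.4644
−0.18·log₂(0.18) = 0.4453
−0.10·log₂(0.10) = 0.3322
−0.16·log₂(0.16) = 0.4230
−0.20·log₂(0.20) = 0.4644
Sum ≈ 2.5523 → 2.552 bits.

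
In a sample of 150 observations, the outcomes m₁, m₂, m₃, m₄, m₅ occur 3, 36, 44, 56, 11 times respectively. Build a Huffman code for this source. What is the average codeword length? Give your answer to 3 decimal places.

Probabilities are the counts divided by 150.
Repeatedly combine the two least-probable nodes; the expected code length is the sum of the merged weights.
merge 1/50 + 11/150 → 7/75
merge 7/75 + 6/25 → 1/3
merge 22/75 + 1/3 → 47/75
merge 28/75 + 47/75 → 1
L = 7/75 + 1/3 + 47/75 + 1 = 154/75 ≈ 2.053 bits/symbol.

2.053 bits/symbol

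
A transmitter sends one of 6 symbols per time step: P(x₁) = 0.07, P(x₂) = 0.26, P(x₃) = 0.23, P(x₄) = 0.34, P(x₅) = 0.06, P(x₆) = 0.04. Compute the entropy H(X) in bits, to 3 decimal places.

2.220 bits

H = −Σ pᵢ log₂ pᵢ.
−0.07·log₂(0.07) = 0.2686
−0.26·log₂(0.26) = 0.5053
−0.23·log₂(0.23) = 0.4877
−0.34·log₂(0.34) = 0.5292
−0.06·log₂(0.06) = 0.2435
−0.04·log₂(0.04) = 0.1858
Sum ≈ 2.2200 → 2.220 bits.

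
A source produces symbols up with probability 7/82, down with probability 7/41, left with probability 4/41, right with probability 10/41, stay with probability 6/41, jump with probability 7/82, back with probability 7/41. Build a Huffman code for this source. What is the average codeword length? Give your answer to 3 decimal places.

Repeatedly combine the two least-probable nodes; the expected code length is the sum of the merged weights.
merge 7/82 + 7/82 → 7/41
merge 4/41 + 6/41 → 10/41
merge 7/41 + 7/41 → 14/41
merge 7/41 + 10/41 → 17/41
merge 10/41 + 14/41 → 24/41
merge 17/41 + 24/41 → 1
L = 7/41 + 10/41 + 14/41 + 17/41 + 24/41 + 1 = 113/41 ≈ 2.756 bits/symbol.

2.756 bits/symbol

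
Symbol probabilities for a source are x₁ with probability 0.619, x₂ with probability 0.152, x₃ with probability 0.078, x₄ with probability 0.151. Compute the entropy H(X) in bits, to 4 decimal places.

1.5404 bits

H = −Σ pᵢ log₂ pᵢ.
−0.619·log₂(0.619) = 0.4283
−0.152·log₂(0.152) = 0.4131
−0.078·log₂(0.078) = 0.2871
−0.151·log₂(0.151) = 0.4118
Sum ≈ 1.5404 → 1.5404 bits.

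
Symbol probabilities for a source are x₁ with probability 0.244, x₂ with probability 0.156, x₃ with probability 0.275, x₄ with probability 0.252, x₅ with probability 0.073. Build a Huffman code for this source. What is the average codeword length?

Repeatedly combine the two least-probable nodes; the expected code length is the sum of the merged weights.
merge 73/1000 + 39/250 → 229/1000
merge 229/1000 + 61/250 → 473/1000
merge 63/250 + 11/40 → 527/1000
merge 473/1000 + 527/1000 → 1
L = 229/1000 + 473/1000 + 527/1000 + 1 = 2229/1000 = 2.229 bits/symbol.

2.229 bits/symbol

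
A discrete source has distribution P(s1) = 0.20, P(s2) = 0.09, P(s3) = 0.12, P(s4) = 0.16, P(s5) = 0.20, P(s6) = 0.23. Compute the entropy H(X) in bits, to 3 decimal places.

2.519 bits

H = −Σ pᵢ log₂ pᵢ.
−0.20·log₂(0.20) = 0.4644
−0.09·log₂(0.09) = 0.3127
−0.12·log₂(0.12) = 0.3671
−0.16·log₂(0.16) = 0.4230
−0.20·log₂(0.20) = 0.4644
−0.23·log₂(0.23) = 0.4877
Sum ≈ 2.5192 → 2.519 bits.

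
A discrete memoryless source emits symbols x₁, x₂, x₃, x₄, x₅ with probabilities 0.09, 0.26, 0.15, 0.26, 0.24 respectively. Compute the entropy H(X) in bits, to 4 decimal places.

H = −Σ pᵢ log₂ pᵢ.
−0.09·log₂(0.09) = 0.3127
−0.26·log₂(0.26) = 0.5053
−0.15·log₂(0.15) = 0.4105
−0.26·log₂(0.26) = 0.5053
−0.24·log₂(0.24) = 0.4941
Sum ≈ 2.2279 → 2.2279 bits.

2.2279 bits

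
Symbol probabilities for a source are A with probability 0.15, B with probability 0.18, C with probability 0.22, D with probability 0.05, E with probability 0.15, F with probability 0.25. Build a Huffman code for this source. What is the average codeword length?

2.53 bits/symbol

Repeatedly combine the two least-probable nodes; the expected code length is the sum of the merged weights.
merge 1/20 + 3/20 → 1/5
merge 3/20 + 9/50 → 33/100
merge 1/5 + 11/50 → 21/50
merge 1/4 + 33/100 → 29/50
merge 21/50 + 29/50 → 1
L = 1/5 + 33/100 + 21/50 + 29/50 + 1 = 253/100 = 2.53 bits/symbol.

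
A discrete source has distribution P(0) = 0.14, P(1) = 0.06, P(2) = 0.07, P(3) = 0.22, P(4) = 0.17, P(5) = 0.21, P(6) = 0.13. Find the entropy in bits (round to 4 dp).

2.6798 bits

H = −Σ pᵢ log₂ pᵢ.
−0.14·log₂(0.14) = 0.3971
−0.06·log₂(0.06) = 0.2435
−0.07·log₂(0.07) = 0.2686
−0.22·log₂(0.22) = 0.4806
−0.17·log₂(0.17) = 0.4346
−0.21·log₂(0.21) = 0.4728
−0.13·log₂(0.13) = 0.3826
Sum ≈ 2.6798 → 2.6798 bits.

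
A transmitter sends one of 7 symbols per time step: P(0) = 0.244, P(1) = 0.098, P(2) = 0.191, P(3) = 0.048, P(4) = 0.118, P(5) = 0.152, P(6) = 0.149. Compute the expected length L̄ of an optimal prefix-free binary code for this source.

Repeatedly combine the two least-probable nodes; the expected code length is the sum of the merged weights.
merge 6/125 + 49/500 → 73/500
merge 59/500 + 73/500 → 33/125
merge 149/1000 + 19/125 → 301/1000
merge 191/1000 + 61/250 → 87/200
merge 33/125 + 301/1000 → 113/200
merge 87/200 + 113/200 → 1
L = 73/500 + 33/125 + 301/1000 + 87/200 + 113/200 + 1 = 2711/1000 = 2.711 bits/symbol.

2.711 bits/symbol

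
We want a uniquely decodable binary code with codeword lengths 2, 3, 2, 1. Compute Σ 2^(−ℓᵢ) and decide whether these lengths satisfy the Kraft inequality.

With common denominator 2^3 = 8: Σ 2^(−ℓᵢ) = 2/8 + 1/8 + 2/8 + 4/8 = 9/8 = 1.125.
Kraft's inequality requires Σ ≤ 1; here Σ = 1.125 > 1, so no such prefix code exists.

1.125; no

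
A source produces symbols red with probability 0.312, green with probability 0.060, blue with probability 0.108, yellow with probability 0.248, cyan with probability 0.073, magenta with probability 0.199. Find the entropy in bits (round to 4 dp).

H = −Σ pᵢ log₂ pᵢ.
−0.312·log₂(0.312) = 0.5243
−0.060·log₂(0.060) = 0.2435
−0.108·log₂(0.108) = 0.3468
−0.248·log₂(0.248) = 0.4989
−0.073·log₂(0.073) = 0.2756
−0.199·log₂(0.199) = 0.4635
Sum ≈ 2.3526 → 2.3526 bits.

2.3526 bits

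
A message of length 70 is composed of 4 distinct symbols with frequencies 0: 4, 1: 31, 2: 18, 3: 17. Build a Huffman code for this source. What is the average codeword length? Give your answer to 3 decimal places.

Probabilities are the counts divided by 70.
Repeatedly combine the two least-probable nodes; the expected code length is the sum of the merged weights.
merge 2/35 + 17/70 → 3/10
merge 9/35 + 3/10 → 39/70
merge 31/70 + 39/70 → 1
L = 3/10 + 39/70 + 1 = 13/7 ≈ 1.857 bits/symbol.

1.857 bits/symbol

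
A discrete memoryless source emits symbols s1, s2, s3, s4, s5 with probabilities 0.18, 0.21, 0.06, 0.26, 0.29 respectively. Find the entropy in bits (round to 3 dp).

2.185 bits

H = −Σ pᵢ log₂ pᵢ.
−0.18·log₂(0.18) = 0.4453
−0.21·log₂(0.21) = 0.4728
−0.06·log₂(0.06) = 0.2435
−0.26·log₂(0.26) = 0.5053
−0.29·log₂(0.29) = 0.5179
Sum ≈ 2.1849 → 2.185 bits.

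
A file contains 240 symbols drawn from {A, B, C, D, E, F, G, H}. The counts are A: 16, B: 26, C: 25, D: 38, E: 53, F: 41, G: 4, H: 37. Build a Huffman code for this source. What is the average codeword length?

Probabilities are the counts divided by 240.
Repeatedly combine the two least-probable nodes; the expected code length is the sum of the merged weights.
merge 1/60 + 1/15 → 1/12
merge 1/12 + 5/48 → 3/16
merge 13/120 + 37/240 → 21/80
merge 19/120 + 41/240 → 79/240
merge 3/16 + 53/240 → 49/120
merge 21/80 + 79/240 → 71/120
merge 49/120 + 71/120 → 1
L = 1/12 + 3/16 + 21/80 + 79/240 + 49/120 + 71/120 + 1 = 229/80 = 2.8625 bits/symbol.

2.8625 bits/symbol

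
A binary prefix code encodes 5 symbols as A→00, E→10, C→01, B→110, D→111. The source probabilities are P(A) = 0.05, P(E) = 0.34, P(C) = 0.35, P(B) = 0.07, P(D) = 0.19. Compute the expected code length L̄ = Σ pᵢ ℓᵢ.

2.26 bits/symbol

L̄ = Σ pᵢ·ℓᵢ = 0.05·2 + 0.34·2 + 0.35·2 + 0.07·3 + 0.19·3 = 2.26 bits/symbol.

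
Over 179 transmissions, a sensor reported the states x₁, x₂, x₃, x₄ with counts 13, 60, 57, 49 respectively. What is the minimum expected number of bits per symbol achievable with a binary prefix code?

2 bits/symbol

Probabilities are the counts divided by 179.
Repeatedly combine the two least-probable nodes; the expected code length is the sum of the merged weights.
merge 13/179 + 49/179 → 62/179
merge 57/179 + 60/179 → 117/179
merge 62/179 + 117/179 → 1
L = 62/179 + 117/179 + 1 = 2 bits/symbol.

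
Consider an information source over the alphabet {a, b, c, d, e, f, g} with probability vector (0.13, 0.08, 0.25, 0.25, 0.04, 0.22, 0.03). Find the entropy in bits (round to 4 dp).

H = −Σ pᵢ log₂ pᵢ.
−0.13·log₂(0.13) = 0.3826
−0.08·log₂(0.08) = 0.2915
−0.25·log₂(0.25) = 0.5000
−0.25·log₂(0.25) = 0.5000
−0.04·log₂(0.04) = 0.1858
−0.22·log₂(0.22) = 0.4806
−0.03·log₂(0.03) = 0.1518
Sum ≈ 2.4922 → 2.4922 bits.

2.4922 bits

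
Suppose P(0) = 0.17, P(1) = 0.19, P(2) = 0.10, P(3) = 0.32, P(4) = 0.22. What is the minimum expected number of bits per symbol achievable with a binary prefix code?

2.27 bits/symbol

Repeatedly combine the two least-probable nodes; the expected code length is the sum of the merged weights.
merge 1/10 + 17/100 → 27/100
merge 19/100 + 11/50 → 41/100
merge 27/100 + 8/25 → 59/100
merge 41/100 + 59/100 → 1
L = 27/100 + 41/100 + 59/100 + 1 = 227/100 = 2.27 bits/symbol.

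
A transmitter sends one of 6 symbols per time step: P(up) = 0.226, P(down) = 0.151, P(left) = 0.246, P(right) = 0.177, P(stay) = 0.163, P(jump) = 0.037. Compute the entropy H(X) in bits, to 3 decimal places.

H = −Σ pᵢ log₂ pᵢ.
−0.226·log₂(0.226) = 0.4849
−0.151·log₂(0.151) = 0.4118
−0.246·log₂(0.246) = 0.4977
−0.177·log₂(0.177) = 0.4422
−0.163·log₂(0.163) = 0.4266
−0.037·log₂(0.037) = 0.1760
Sum ≈ 2.4392 → 2.439 bits.

2.439 bits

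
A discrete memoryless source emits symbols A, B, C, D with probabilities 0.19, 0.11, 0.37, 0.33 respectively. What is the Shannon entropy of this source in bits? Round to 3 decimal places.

H = −Σ pᵢ log₂ pᵢ.
−0.19·log₂(0.19) = 0.4552
−0.11·log₂(0.11) = 0.3503
−0.37·log₂(0.37) = 0.5307
−0.33·log₂(0.33) = 0.5278
Sum ≈ 1.8641 → 1.864 bits.

1.864 bits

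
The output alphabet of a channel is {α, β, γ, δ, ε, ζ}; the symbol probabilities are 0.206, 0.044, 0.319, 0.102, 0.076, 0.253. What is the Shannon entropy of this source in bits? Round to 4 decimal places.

H = −Σ pᵢ log₂ pᵢ.
−0.206·log₂(0.206) = 0.4695
−0.044·log₂(0.044) = 0.1983
−0.319·log₂(0.319) = 0.5258
−0.102·log₂(0.102) = 0.3359
−0.076·log₂(0.076) = 0.2826
−0.253·log₂(0.253) = 0.5016
Sum ≈ 2.3138 → 2.3138 bits.

2.3138 bits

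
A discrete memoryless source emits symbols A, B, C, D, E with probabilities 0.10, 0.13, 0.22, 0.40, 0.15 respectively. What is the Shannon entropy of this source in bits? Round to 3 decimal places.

H = −Σ pᵢ log₂ pᵢ.
−0.10·log₂(0.10) = 0.3322
−0.13·log₂(0.13) = 0.3826
−0.22·log₂(0.22) = 0.4806
−0.40·log₂(0.40) = 0.5288
−0.15·log₂(0.15) = 0.4105
Sum ≈ 2.1347 → 2.135 bits.

2.135 bits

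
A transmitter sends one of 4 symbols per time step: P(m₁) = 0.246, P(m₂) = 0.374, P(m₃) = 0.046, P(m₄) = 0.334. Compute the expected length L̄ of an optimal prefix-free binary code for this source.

1.918 bits/symbol

Repeatedly combine the two least-probable nodes; the expected code length is the sum of the merged weights.
merge 23/500 + 123/500 → 73/250
merge 73/250 + 167/500 → 313/500
merge 187/500 + 313/500 → 1
L = 73/250 + 313/500 + 1 = 959/500 = 1.918 bits/symbol.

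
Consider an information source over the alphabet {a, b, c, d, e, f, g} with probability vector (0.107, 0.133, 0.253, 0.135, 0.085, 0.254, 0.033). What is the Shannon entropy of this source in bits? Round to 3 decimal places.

H = −Σ pᵢ log₂ pᵢ.
−0.107·log₂(0.107) = 0.3450
−0.133·log₂(0.133) = 0.3871
−0.253·log₂(0.253) = 0.5016
−0.135·log₂(0.135) = 0.3900
−0.085·log₂(0.085) = 0.3023
−0.254·log₂(0.254) = 0.5022
−0.033·log₂(0.033) = 0.1624
Sum ≈ 2.5906 → 2.591 bits.

2.591 bits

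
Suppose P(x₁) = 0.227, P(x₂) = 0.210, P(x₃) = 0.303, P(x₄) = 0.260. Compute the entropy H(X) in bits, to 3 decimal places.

H = −Σ pᵢ log₂ pᵢ.
−0.227·log₂(0.227) = 0.4856
−0.210·log₂(0.210) = 0.4728
−0.303·log₂(0.303) = 0.5220
−0.260·log₂(0.260) = 0.5053
Sum ≈ 1.9857 → 1.986 bits.

1.986 bits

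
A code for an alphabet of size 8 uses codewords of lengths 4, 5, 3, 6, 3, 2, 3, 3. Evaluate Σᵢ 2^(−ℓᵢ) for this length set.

With common denominator 2^6 = 64: Σ 2^(−ℓᵢ) = 4/64 + 2/64 + 8/64 + 1/64 + 8/64 + 16/64 + 8/64 + 8/64 = 55/64 = 0.859375.

0.859375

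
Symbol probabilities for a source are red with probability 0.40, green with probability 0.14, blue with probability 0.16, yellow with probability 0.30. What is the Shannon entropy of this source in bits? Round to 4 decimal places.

H = −Σ pᵢ log₂ pᵢ.
−0.40·log₂(0.40) = 0.5288
−0.14·log₂(0.14) = 0.3971
−0.16·log₂(0.16) = 0.4230
−0.30·log₂(0.30) = 0.5211
Sum ≈ 1.8700 → 1.8700 bits.

1.8700 bits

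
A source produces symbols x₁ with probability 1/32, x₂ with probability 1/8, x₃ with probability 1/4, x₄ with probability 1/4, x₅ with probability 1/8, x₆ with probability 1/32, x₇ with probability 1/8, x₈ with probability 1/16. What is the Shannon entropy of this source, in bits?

Each probability is a power of 1/2, so log₂(1/p) is an integer.
H = Σ p·log₂(1/p) = 1/32·5 + 1/8·3 + 1/4·2 + 1/4·2 + 1/8·3 + 1/32·5 + 1/8·3 + 1/16·4 = 2.6875 bits.

2.6875 bits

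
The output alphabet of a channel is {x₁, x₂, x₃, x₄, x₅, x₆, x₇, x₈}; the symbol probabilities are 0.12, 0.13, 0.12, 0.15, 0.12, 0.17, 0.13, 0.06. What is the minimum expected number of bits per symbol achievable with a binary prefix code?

Repeatedly combine the two least-probable nodes; the expected code length is the sum of the merged weights.
merge 3/50 + 3/25 → 9/50
merge 3/25 + 3/25 → 6/25
merge 13/100 + 13/100 → 13/50
merge 3/20 + 17/100 → 8/25
merge 9/50 + 6/25 → 21/50
merge 13/50 + 8/25 → 29/50
merge 21/50 + 29/50 → 1
L = 9/50 + 6/25 + 13/50 + 8/25 + 21/50 + 29/50 + 1 = 3 bits/symbol.

3 bits/symbol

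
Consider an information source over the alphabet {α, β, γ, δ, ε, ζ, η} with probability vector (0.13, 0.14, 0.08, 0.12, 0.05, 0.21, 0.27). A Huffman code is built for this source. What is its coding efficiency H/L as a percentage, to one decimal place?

Entropy H = −Σ p log₂ p ≈ 2.6373 bits.
Huffman merges: 1/20+2/25→13/100; 3/25+13/100→1/4; 13/100+7/50→27/100; 21/100+1/4→23/50; 27/100+27/100→27/50; 23/50+27/50→1. L = 53/20 ≈ 2.6500.
Efficiency = H/L = 2.6373/2.6500 = 99.5%.

99.5%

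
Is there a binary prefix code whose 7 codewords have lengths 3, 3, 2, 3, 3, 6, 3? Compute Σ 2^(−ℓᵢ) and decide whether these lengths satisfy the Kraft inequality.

0.890625; yes

With common denominator 2^6 = 64: Σ 2^(−ℓᵢ) = 8/64 + 8/64 + 16/64 + 8/64 + 8/64 + 1/64 + 8/64 = 57/64 = 0.890625.
Kraft's inequality requires Σ ≤ 1; here Σ = 0.890625 ≤ 1, so such a prefix code exists.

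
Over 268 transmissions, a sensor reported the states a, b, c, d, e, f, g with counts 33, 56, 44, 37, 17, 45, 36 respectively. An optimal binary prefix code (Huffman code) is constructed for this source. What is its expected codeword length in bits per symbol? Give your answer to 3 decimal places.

Probabilities are the counts divided by 268.
Repeatedly combine the two least-probable nodes; the expected code length is the sum of the merged weights.
merge 17/268 + 33/268 → 25/134
merge 9/67 + 37/268 → 73/268
merge 11/67 + 45/268 → 89/268
merge 25/134 + 14/67 → 53/134
merge 73/268 + 89/268 → 81/134
merge 53/134 + 81/134 → 1
L = 25/134 + 73/268 + 89/268 + 53/134 + 81/134 + 1 = 187/67 ≈ 2.791 bits/symbol.

2.791 bits/symbol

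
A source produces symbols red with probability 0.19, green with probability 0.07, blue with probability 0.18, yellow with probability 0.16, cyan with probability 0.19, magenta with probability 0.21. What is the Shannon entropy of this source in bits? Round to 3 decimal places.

H = −Σ pᵢ log₂ pᵢ.
−0.19·log₂(0.19) = 0.4552
−0.07·log₂(0.07) = 0.2686
−0.18·log₂(0.18) = 0.4453
−0.16·log₂(0.16) = 0.4230
−0.19·log₂(0.19) = 0.4552
−0.21·log₂(0.21) = 0.4728
Sum ≈ 2.5202 → 2.520 bits.

2.520 bits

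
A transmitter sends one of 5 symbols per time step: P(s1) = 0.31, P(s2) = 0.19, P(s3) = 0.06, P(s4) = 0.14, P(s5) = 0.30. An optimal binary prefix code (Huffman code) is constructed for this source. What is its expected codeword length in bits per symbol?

2.2 bits/symbol

Repeatedly combine the two least-probable nodes; the expected code length is the sum of the merged weights.
merge 3/50 + 7/50 → 1/5
merge 19/100 + 1/5 → 39/100
merge 3/10 + 31/100 → 61/100
merge 39/100 + 61/100 → 1
L = 1/5 + 39/100 + 61/100 + 1 = 11/5 = 2.2 bits/symbol.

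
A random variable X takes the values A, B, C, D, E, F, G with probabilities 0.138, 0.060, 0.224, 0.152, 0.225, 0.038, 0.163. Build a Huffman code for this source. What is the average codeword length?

Repeatedly combine the two least-probable nodes; the expected code length is the sum of the merged weights.
merge 19/500 + 3/50 → 49/500
merge 49/500 + 69/500 → 59/250
merge 19/125 + 163/1000 → 63/200
merge 28/125 + 9/40 → 449/1000
merge 59/250 + 63/200 → 551/1000
merge 449/1000 + 551/1000 → 1
L = 49/500 + 59/250 + 63/200 + 449/1000 + 551/1000 + 1 = 2649/1000 = 2.649 bits/symbol.

2.649 bits/symbol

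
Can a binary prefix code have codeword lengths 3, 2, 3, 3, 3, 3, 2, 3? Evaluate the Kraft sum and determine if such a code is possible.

1.25; no

With common denominator 2^3 = 8: Σ 2^(−ℓᵢ) = 1/8 + 2/8 + 1/8 + 1/8 + 1/8 + 1/8 + 2/8 + 1/8 = 10/8 = 1.25.
Kraft's inequality requires Σ ≤ 1; here Σ = 1.25 > 1, so no such prefix code exists.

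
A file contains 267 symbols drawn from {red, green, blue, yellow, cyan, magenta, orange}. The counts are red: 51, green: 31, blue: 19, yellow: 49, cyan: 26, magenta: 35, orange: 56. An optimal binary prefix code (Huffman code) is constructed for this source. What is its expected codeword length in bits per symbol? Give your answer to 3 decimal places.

Probabilities are the counts divided by 267.
Repeatedly combine the two least-probable nodes; the expected code length is the sum of the merged weights.
merge 19/267 + 26/267 → 15/89
merge 31/267 + 35/267 → 22/89
merge 15/89 + 49/267 → 94/267
merge 17/89 + 56/267 → 107/267
merge 22/89 + 94/267 → 160/267
merge 107/267 + 160/267 → 1
L = 15/89 + 22/89 + 94/267 + 107/267 + 160/267 + 1 = 739/267 ≈ 2.768 bits/symbol.

2.768 bits/symbol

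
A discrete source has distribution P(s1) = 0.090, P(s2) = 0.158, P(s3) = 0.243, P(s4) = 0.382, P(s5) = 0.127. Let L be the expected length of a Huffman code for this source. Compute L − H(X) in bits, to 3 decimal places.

Entropy H = −Σ p log₂ p ≈ 2.1376 bits.
Huffman merges: 9/100+127/1000→217/1000; 79/500+217/1000→3/8; 243/1000+3/8→309/500; 191/500+309/500→1. L = 221/100 ≈ 2.2100.
L − H = 2.2100 − 2.1376 = 0.072 bits.

0.072 bits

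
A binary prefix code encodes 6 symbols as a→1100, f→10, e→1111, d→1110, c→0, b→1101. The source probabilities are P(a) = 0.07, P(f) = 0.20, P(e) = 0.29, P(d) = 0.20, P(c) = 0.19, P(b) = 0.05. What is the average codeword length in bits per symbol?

L̄ = Σ pᵢ·ℓᵢ = 0.07·4 + 0.20·2 + 0.29·4 + 0.20·4 + 0.19·1 + 0.05·4 = 3.03 bits/symbol.

3.03 bits/symbol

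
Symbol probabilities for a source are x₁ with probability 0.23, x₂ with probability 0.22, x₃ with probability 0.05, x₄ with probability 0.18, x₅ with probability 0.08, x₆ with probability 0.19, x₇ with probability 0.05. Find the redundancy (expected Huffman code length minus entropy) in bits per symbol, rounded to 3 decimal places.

Entropy H = −Σ p log₂ p ≈ 2.5925 bits.
Huffman merges: 1/20+1/20→1/10; 2/25+1/10→9/50; 9/50+9/50→9/25; 19/100+11/50→41/100; 23/100+9/25→59/100; 41/100+59/100→1. L = 66/25 ≈ 2.6400.
L − H = 2.6400 − 2.5925 = 0.048 bits.

0.048 bits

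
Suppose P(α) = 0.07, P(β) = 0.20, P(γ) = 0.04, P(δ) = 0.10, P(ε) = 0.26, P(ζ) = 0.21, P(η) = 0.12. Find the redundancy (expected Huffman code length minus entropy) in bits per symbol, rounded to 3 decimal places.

Entropy H = −Σ p log₂ p ≈ 2.5961 bits.
Huffman merges: 1/25+7/100→11/100; 1/10+11/100→21/100; 3/25+1/5→8/25; 21/100+21/100→21/50; 13/50+8/25→29/50; 21/50+29/50→1. L = 66/25 ≈ 2.6400.
L − H = 2.6400 − 2.5961 = 0.044 bits.

0.044 bits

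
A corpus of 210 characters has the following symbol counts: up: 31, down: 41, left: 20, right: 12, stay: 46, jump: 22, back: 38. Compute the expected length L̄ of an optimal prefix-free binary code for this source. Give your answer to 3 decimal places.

Probabilities are the counts divided by 210.
Repeatedly combine the two least-probable nodes; the expected code length is the sum of the merged weights.
merge 2/35 + 2/21 → 16/105
merge 11/105 + 31/210 → 53/210
merge 16/105 + 19/105 → 1/3
merge 41/210 + 23/105 → 29/70
merge 53/210 + 1/3 → 41/70
merge 29/70 + 41/70 → 1
L = 16/105 + 53/210 + 1/3 + 29/70 + 41/70 + 1 = 115/42 ≈ 2.738 bits/symbol.

2.738 bits/symbol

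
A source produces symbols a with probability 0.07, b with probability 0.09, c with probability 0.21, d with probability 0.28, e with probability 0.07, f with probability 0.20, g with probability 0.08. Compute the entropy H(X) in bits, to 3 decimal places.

H = −Σ pᵢ log₂ pᵢ.
−0.07·log₂(0.07) = 0.2686
−0.09·log₂(0.09) = 0.3127
−0.21·log₂(0.21) = 0.4728
−0.28·log₂(0.28) = 0.5142
−0.07·log₂(0.07) = 0.2686
−0.20·log₂(0.20) = 0.4644
−0.08·log₂(0.08) = 0.2915
Sum ≈ 2.5927 → 2.593 bits.

2.593 bits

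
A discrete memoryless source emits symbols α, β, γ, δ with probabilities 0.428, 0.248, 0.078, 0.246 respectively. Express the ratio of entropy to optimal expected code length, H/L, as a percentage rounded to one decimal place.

95.3%

Entropy H = −Σ p log₂ p ≈ 1.8077 bits.
Huffman merges: 39/500+123/500→81/250; 31/125+81/250→143/250; 107/250+143/250→1. L = 237/125 ≈ 1.8960.
Efficiency = H/L = 1.8077/1.8960 = 95.3%.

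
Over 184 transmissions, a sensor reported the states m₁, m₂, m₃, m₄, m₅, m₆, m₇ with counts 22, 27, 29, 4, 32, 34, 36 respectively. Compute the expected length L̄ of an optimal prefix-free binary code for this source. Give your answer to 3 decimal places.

Probabilities are the counts divided by 184.
Repeatedly combine the two least-probable nodes; the expected code length is the sum of the merged weights.
merge 1/46 + 11/92 → 13/92
merge 13/92 + 27/184 → 53/184
merge 29/184 + 4/23 → 61/184
merge 17/92 + 9/46 → 35/92
merge 53/184 + 61/184 → 57/92
merge 35/92 + 57/92 → 1
L = 13/92 + 53/184 + 61/184 + 35/92 + 57/92 + 1 = 127/46 ≈ 2.761 bits/symbol.

2.761 bits/symbol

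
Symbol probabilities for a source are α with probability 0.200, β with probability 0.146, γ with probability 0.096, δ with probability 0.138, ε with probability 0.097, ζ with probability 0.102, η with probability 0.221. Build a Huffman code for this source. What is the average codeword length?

2.772 bits/symbol

Repeatedly combine the two least-probable nodes; the expected code length is the sum of the merged weights.
merge 12/125 + 97/1000 → 193/1000
merge 51/500 + 69/500 → 6/25
merge 73/500 + 193/1000 → 339/1000
merge 1/5 + 221/1000 → 421/1000
merge 6/25 + 339/1000 → 579/1000
merge 421/1000 + 579/1000 → 1
L = 193/1000 + 6/25 + 339/1000 + 421/1000 + 579/1000 + 1 = 693/250 = 2.772 bits/symbol.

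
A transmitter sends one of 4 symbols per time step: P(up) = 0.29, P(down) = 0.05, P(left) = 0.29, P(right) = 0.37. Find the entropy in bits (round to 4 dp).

H = −Σ pᵢ log₂ pᵢ.
−0.29·log₂(0.29) = 0.5179
−0.05·log₂(0.05) = 0.2161
−0.29·log₂(0.29) = 0.5179
−0.37·log₂(0.37) = 0.5307
Sum ≈ 1.7826 → 1.7826 bits.

1.7826 bits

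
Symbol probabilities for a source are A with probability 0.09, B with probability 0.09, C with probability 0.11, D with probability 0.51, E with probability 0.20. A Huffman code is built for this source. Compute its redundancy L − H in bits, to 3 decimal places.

0.025 bits

Entropy H = −Σ p log₂ p ≈ 1.9354 bits.
Huffman merges: 9/100+9/100→9/50; 11/100+9/50→29/100; 1/5+29/100→49/100; 49/100+51/100→1. L = 49/25 ≈ 1.9600.
L − H = 1.9600 − 1.9354 = 0.025 bits.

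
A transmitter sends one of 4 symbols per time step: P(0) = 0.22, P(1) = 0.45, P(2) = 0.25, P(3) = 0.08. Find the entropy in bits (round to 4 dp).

H = −Σ pᵢ log₂ pᵢ.
−0.22·log₂(0.22) = 0.4806
−0.45·log₂(0.45) = 0.5184
−0.25·log₂(0.25) = 0.5000
−0.08·log₂(0.08) = 0.2915
Sum ≈ 1.7905 → 1.7905 bits.

1.7905 bits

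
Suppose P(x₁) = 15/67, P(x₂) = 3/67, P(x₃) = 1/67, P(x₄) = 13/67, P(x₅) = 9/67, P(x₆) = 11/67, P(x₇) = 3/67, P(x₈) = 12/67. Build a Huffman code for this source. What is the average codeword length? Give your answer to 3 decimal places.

Repeatedly combine the two least-probable nodes; the expected code length is the sum of the merged weights.
merge 1/67 + 3/67 → 4/67
merge 3/67 + 4/67 → 7/67
merge 7/67 + 9/67 → 16/67
merge 11/67 + 12/67 → 23/67
merge 13/67 + 15/67 → 28/67
merge 16/67 + 23/67 → 39/67
merge 28/67 + 39/67 → 1
L = 4/67 + 7/67 + 16/67 + 23/67 + 28/67 + 39/67 + 1 = 184/67 ≈ 2.746 bits/symbol.

2.746 bits/symbol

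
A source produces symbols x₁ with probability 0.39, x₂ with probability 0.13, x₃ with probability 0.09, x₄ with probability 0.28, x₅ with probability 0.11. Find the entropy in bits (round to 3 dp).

2.090 bits

H = −Σ pᵢ log₂ pᵢ.
−0.39·log₂(0.39) = 0.5298
−0.13·log₂(0.13) = 0.3826
−0.09·log₂(0.09) = 0.3127
−0.28·log₂(0.28) = 0.5142
−0.11·log₂(0.11) = 0.3503
Sum ≈ 2.0896 → 2.090 bits.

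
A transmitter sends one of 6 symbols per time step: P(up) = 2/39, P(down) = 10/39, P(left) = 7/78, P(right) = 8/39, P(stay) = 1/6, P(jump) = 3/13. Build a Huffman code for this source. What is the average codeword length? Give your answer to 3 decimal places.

Repeatedly combine the two least-probable nodes; the expected code length is the sum of the merged weights.
merge 2/39 + 7/78 → 11/78
merge 11/78 + 1/6 → 4/13
merge 8/39 + 3/13 → 17/39
merge 10/39 + 4/13 → 22/39
merge 17/39 + 22/39 → 1
L = 11/78 + 4/13 + 17/39 + 22/39 + 1 = 191/78 ≈ 2.449 bits/symbol.

2.449 bits/symbol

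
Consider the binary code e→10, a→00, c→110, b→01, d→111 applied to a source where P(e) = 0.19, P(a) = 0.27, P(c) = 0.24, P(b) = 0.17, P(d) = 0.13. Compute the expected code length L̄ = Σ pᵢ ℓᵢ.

2.37 bits/symbol

L̄ = Σ pᵢ·ℓᵢ = 0.19·2 + 0.27·2 + 0.24·3 + 0.17·2 + 0.13·3 = 2.37 bits/symbol.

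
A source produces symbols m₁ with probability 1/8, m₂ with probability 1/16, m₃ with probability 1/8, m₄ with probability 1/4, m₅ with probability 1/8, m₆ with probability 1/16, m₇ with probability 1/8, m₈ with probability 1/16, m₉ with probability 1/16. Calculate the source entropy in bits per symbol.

3 bits

Each probability is a power of 1/2, so log₂(1/p) is an integer.
H = Σ p·log₂(1/p) = 1/8·3 + 1/16·4 + 1/8·3 + 1/4·2 + 1/8·3 + 1/16·4 + 1/8·3 + 1/16·4 + 1/16·4 = 3 bits.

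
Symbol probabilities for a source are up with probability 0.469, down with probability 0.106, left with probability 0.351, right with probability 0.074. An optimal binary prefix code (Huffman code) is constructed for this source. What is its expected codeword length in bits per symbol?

1.711 bits/symbol

Repeatedly combine the two least-probable nodes; the expected code length is the sum of the merged weights.
merge 37/500 + 53/500 → 9/50
merge 9/50 + 351/1000 → 531/1000
merge 469/1000 + 531/1000 → 1
L = 9/50 + 531/1000 + 1 = 1711/1000 = 1.711 bits/symbol.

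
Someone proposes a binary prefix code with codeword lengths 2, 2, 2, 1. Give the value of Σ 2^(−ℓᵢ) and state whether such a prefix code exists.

1.25; no

With common denominator 2^2 = 4: Σ 2^(−ℓᵢ) = 1/4 + 1/4 + 1/4 + 2/4 = 5/4 = 1.25.
Kraft's inequality requires Σ ≤ 1; here Σ = 1.25 > 1, so no such prefix code exists.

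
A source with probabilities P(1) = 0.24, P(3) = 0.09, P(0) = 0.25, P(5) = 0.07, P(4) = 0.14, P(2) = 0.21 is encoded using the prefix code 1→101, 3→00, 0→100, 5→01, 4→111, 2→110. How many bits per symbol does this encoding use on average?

2.84 bits/symbol

L̄ = Σ pᵢ·ℓᵢ = 0.24·3 + 0.09·2 + 0.25·3 + 0.07·2 + 0.14·3 + 0.21·3 = 2.84 bits/symbol.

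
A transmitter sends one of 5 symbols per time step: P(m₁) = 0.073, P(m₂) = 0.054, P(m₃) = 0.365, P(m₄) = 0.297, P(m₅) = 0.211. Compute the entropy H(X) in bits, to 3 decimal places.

2.028 bits

H = −Σ pᵢ log₂ pᵢ.
−0.073·log₂(0.073) = 0.2756
−0.054·log₂(0.054) = 0.2274
−0.365·log₂(0.365) = 0.5307
−0.297·log₂(0.297) = 0.5202
−0.211·log₂(0.211) = 0.4736
Sum ≈ 2.0276 → 2.028 bits.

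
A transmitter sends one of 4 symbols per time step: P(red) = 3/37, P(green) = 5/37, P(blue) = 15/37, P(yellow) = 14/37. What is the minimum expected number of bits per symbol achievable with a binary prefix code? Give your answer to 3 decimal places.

1.811 bits/symbol

Repeatedly combine the two least-probable nodes; the expected code length is the sum of the merged weights.
merge 3/37 + 5/37 → 8/37
merge 8/37 + 14/37 → 22/37
merge 15/37 + 22/37 → 1
L = 8/37 + 22/37 + 1 = 67/37 ≈ 1.811 bits/symbol.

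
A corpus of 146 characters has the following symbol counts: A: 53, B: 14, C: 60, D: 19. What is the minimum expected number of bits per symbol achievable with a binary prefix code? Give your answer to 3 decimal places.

1.815 bits/symbol

Probabilities are the counts divided by 146.
Repeatedly combine the two least-probable nodes; the expected code length is the sum of the merged weights.
merge 7/73 + 19/146 → 33/146
merge 33/146 + 53/146 → 43/73
merge 30/73 + 43/73 → 1
L = 33/146 + 43/73 + 1 = 265/146 ≈ 1.815 bits/symbol.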